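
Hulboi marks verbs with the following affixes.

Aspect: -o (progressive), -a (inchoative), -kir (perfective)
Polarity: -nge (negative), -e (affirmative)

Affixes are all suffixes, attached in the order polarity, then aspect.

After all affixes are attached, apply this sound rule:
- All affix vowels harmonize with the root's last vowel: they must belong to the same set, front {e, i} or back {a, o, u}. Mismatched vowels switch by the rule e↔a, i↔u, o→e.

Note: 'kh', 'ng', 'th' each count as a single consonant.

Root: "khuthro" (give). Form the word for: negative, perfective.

Attach polarity negative -nge → khuthronge.
Attach aspect perfective -kir → khuthrongekir.
Apply vowel harmony: khuthrongekir → khuthrongakur.

khuthrongakur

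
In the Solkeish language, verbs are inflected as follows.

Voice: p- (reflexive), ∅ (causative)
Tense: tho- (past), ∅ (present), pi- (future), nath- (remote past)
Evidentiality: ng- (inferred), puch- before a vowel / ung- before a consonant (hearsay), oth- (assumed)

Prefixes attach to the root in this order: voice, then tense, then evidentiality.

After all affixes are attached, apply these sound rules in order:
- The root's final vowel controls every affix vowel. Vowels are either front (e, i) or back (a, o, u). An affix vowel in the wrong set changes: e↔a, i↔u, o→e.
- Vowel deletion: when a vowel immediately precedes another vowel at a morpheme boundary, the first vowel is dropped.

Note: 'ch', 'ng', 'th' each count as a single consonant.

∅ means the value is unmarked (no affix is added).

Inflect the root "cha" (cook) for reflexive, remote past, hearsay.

Attach voice reflexive p- → pcha.
Attach tense remote past nath- → nathpcha.
Attach evidentiality hearsay ung- (before consonant 'n') → ungnathpcha.
Vowel harmony: no change.
Vowel deletion: no change.

ungnathpcha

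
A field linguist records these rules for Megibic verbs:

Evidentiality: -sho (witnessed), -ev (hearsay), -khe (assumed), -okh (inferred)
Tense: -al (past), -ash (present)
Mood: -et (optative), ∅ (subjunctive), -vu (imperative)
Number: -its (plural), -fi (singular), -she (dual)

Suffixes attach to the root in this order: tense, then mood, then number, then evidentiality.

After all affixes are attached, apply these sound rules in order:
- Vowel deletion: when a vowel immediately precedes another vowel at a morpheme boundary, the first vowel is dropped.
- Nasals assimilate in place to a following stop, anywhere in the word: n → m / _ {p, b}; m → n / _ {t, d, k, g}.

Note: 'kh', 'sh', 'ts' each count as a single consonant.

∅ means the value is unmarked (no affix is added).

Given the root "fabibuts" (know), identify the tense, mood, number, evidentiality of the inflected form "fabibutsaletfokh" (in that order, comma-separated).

Segment: fabibuts-al-et-fi-okh.
tense: -al → past.
mood: -et → optative.
number: -fi → singular.
evidentiality: -okh → inferred.

past, optative, singular, inferred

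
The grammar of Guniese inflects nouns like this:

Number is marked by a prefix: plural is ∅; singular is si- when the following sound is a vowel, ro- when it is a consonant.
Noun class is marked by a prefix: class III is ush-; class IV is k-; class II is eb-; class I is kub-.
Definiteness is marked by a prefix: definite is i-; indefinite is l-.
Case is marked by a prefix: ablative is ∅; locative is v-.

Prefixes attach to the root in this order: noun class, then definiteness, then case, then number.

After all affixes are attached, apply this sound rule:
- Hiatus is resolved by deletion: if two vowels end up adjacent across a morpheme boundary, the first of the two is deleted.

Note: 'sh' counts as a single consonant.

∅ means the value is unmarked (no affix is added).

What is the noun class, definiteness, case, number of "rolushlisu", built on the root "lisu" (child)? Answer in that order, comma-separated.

Segment: ro-l-ush-lisu.
noun class: ush- → class III.
definiteness: l- → indefinite.
case: ∅ → ablative.
number: si/ro- → singular.

class III, indefinite, ablative, singular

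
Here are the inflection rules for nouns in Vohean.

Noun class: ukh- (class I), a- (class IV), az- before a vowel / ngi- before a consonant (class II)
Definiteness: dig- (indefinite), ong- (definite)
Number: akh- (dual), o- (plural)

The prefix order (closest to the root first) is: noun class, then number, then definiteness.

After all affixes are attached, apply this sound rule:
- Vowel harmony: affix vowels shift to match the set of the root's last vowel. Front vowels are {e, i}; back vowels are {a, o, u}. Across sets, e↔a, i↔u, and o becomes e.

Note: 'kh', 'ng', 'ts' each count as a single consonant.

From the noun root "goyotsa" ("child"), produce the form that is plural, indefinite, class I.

Attach noun class class I ukh- → ukhgoyotsa.
Attach number plural o- → oukhgoyotsa.
Attach definiteness indefinite dig- → digoukhgoyotsa.
Apply vowel harmony: digoukhgoyotsa → dugoukhgoyotsa.

dugoukhgoyotsa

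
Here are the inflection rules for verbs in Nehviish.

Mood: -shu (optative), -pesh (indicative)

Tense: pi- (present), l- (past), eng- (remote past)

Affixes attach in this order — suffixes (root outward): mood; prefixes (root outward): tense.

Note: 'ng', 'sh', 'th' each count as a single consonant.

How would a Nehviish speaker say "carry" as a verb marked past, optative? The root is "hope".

lhopeshu

Attach tense past l- → lhope.
Attach mood optative -shu → lhopeshu.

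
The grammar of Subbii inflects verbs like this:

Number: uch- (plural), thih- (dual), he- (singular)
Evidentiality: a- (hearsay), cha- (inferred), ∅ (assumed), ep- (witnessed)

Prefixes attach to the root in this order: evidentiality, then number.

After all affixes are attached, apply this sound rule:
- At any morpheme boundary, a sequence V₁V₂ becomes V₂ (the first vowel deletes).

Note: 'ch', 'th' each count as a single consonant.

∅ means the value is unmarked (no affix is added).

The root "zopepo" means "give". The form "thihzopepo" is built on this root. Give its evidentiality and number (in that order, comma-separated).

Segment: thih-zopepo.
evidentiality: ∅ → assumed.
number: thih- → dual.

assumed, dual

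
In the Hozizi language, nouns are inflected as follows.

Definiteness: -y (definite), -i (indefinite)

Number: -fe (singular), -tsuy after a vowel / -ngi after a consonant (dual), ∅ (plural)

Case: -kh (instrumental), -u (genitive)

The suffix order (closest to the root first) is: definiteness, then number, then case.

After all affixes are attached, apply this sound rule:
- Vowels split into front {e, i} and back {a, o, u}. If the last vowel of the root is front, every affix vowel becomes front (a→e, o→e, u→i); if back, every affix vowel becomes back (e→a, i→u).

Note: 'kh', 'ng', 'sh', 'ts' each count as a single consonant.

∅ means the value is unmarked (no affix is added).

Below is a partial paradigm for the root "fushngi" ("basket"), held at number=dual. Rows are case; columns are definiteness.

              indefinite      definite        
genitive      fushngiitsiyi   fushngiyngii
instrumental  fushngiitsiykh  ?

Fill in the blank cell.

fushngiyngikh

Attach definiteness definite -y → fushngiy.
Attach number dual -ngi (after consonant 'y') → fushngiyngi.
Attach case instrumental -kh → fushngiyngikh.
Vowel harmony: no change.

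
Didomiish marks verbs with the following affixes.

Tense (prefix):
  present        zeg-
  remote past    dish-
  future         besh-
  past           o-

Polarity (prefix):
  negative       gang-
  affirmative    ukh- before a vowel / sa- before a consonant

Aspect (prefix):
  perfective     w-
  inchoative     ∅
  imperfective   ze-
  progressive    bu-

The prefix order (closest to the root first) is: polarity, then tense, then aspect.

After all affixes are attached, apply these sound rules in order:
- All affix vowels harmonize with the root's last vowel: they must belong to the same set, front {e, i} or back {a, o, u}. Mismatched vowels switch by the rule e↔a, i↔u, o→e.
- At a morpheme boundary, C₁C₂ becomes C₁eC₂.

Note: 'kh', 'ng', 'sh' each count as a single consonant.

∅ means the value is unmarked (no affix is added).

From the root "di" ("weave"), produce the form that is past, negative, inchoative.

egengedi

Attach polarity negative gang- → gangdi.
Attach tense past o- → ogangdi.
aspect = inchoative: zero marking, form stays ogangdi.
Apply vowel harmony: ogangdi → egengdi.
Apply epenthesis: egengdi → egengedi.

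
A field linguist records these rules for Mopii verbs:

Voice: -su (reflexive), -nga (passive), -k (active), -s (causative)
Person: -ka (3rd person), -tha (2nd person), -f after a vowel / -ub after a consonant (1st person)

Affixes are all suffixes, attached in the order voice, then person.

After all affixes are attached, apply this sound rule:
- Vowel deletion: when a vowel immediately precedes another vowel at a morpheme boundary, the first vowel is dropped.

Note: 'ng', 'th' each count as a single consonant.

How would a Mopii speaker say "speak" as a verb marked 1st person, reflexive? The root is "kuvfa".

kuvfasuf

Attach voice reflexive -su → kuvfasu.
Attach person 1st person -f (after vowel 'u') → kuvfasuf.
Vowel deletion: no change.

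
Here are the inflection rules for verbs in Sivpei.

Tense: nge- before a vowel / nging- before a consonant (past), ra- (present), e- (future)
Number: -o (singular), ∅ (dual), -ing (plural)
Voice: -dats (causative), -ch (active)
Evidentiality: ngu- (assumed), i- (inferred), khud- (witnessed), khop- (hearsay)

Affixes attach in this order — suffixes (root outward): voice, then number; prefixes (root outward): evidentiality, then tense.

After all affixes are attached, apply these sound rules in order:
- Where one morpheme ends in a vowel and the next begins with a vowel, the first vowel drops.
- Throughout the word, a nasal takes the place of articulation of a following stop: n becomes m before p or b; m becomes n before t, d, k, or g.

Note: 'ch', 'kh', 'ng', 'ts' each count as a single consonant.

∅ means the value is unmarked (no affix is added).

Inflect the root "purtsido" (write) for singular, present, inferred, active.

Attach evidentiality inferred i- → ipurtsido.
Attach voice active -ch → ipurtsidoch.
Attach number singular -o → ipurtsidocho.
Attach tense present ra- → raipurtsidocho.
Apply vowel deletion: raipurtsidocho → ripurtsidocho.
Nasal assimilation: no change.

ripurtsidocho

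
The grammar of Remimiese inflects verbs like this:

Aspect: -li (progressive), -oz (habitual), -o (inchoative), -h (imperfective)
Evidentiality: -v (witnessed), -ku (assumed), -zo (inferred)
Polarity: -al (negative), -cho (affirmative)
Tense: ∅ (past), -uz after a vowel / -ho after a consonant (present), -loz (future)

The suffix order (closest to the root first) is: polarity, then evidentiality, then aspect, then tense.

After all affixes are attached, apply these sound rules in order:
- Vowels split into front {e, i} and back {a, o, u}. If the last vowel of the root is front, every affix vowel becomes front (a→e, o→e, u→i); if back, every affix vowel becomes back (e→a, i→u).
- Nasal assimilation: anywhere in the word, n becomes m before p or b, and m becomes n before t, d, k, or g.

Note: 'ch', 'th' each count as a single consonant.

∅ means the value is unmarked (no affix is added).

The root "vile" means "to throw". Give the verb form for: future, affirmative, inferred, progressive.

vilechezelilez

Attach polarity affirmative -cho → vilecho.
Attach evidentiality inferred -zo → vilechozo.
Attach aspect progressive -li → vilechozoli.
Attach tense future -loz → vilechozoliloz.
Apply vowel harmony: vilechozoliloz → vilechezelilez.
Nasal assimilation: no change.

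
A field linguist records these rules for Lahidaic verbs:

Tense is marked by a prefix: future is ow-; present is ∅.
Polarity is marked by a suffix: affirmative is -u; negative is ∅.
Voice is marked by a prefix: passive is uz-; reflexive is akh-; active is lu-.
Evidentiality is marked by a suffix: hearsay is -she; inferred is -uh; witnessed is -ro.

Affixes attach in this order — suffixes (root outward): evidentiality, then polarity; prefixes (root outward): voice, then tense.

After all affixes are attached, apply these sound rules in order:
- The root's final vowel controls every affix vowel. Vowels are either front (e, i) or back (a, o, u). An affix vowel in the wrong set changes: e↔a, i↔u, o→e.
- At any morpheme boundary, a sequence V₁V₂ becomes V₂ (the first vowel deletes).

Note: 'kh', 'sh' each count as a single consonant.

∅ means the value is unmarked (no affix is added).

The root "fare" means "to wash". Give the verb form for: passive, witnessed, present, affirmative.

izfareri

Attach voice passive uz- → uzfare.
Attach evidentiality witnessed -ro → uzfarero.
Attach polarity affirmative -u → uzfarerou.
tense = present: zero marking, form stays uzfarerou.
Apply vowel harmony: uzfarerou → izfarerei.
Apply vowel deletion: izfarerei → izfareri.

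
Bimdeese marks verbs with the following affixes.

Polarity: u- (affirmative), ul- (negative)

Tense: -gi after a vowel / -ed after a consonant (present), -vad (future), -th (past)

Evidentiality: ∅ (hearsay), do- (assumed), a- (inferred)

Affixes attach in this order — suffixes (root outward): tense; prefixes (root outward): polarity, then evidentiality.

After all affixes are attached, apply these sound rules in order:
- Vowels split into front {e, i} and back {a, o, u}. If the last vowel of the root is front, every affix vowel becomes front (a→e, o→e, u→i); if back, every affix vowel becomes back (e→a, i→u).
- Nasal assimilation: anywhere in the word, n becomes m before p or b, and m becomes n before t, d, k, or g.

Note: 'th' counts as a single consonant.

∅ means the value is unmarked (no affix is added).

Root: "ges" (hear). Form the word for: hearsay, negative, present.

ilgesed

Attach polarity negative ul- → ulges.
evidentiality = hearsay: zero marking, form stays ulges.
Attach tense present -ed (after consonant 's') → ulgesed.
Apply vowel harmony: ulgesed → ilgesed.
Nasal assimilation: no change.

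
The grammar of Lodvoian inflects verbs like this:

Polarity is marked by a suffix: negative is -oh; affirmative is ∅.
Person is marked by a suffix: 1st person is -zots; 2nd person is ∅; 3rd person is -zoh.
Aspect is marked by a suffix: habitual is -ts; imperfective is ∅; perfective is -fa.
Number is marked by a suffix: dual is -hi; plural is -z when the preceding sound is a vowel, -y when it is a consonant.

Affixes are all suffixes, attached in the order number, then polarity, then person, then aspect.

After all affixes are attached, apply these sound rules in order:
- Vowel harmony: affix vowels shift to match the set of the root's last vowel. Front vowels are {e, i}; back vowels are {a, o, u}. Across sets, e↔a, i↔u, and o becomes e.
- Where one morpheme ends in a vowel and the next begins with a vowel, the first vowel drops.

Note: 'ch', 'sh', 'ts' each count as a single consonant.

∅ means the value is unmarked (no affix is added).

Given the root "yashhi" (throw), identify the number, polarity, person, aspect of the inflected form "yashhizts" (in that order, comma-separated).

Segment: yashhi-z-ts.
number: -z/y → plural.
polarity: ∅ → affirmative.
person: ∅ → 2nd person.
aspect: -ts → habitual.

plural, affirmative, 2nd person, habitual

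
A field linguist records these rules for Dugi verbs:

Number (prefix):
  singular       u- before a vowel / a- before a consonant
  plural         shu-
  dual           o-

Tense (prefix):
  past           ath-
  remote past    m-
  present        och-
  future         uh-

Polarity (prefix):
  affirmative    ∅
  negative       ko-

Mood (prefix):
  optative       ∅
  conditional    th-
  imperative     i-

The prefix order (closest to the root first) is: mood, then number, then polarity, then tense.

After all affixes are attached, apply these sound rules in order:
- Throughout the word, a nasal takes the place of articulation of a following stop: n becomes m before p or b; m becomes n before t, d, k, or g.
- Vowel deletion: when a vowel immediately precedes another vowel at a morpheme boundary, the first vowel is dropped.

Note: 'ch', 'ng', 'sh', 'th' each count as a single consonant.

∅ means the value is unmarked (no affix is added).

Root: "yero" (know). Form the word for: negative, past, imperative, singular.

Attach mood imperative i- → iyero.
Attach number singular u- (before vowel 'i') → uiyero.
Attach polarity negative ko- → kouiyero.
Attach tense past ath- → athkouiyero.
Nasal assimilation: no change.
Apply vowel deletion: athkouiyero → athkiyero.

athkiyero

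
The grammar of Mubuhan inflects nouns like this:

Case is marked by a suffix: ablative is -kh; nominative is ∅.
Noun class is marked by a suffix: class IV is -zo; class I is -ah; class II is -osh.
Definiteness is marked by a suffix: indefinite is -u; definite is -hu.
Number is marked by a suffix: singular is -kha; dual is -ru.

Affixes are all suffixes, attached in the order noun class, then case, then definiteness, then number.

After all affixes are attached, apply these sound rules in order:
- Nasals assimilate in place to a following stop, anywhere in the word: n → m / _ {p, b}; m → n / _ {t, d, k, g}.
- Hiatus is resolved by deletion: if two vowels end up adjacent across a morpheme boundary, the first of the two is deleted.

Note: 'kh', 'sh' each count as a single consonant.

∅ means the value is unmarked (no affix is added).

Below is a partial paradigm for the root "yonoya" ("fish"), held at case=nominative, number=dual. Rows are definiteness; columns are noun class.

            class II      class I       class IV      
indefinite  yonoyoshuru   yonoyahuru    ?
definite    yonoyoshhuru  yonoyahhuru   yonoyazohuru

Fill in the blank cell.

yonoyazuru

Attach noun class class IV -zo → yonoyazo.
case = nominative: zero marking, form stays yonoyazo.
Attach definiteness indefinite -u → yonoyazou.
Attach number dual -ru → yonoyazouru.
Nasal assimilation: no change.
Apply vowel deletion: yonoyazouru → yonoyazuru.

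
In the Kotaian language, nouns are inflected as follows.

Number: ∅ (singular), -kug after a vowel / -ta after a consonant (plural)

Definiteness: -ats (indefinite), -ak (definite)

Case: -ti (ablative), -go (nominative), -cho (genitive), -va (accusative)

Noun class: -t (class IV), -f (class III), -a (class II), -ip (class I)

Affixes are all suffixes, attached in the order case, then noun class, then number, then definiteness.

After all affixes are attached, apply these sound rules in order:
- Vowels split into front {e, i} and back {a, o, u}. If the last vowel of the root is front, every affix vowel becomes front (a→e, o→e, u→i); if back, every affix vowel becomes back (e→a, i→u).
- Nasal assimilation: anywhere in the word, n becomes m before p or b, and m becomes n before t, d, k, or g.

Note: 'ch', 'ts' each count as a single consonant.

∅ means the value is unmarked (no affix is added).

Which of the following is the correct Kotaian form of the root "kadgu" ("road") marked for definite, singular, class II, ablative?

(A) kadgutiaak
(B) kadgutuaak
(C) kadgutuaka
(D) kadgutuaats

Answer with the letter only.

B

Attach case ablative -ti → kadguti.
Attach noun class class II -a → kadgutia.
number = singular: zero marking, form stays kadgutia.
Attach definiteness definite -ak → kadgutiaak.
Apply vowel harmony: kadgutiaak → kadgutuaak.
Nasal assimilation: no change.
So the correct form is kadgutuaak, option (B).
(A) kadgutiaak is wrong: it fails to apply the sound rule(s).
(D) kadgutuaats is wrong: it uses indefinite instead of definite for definiteness.
(C) kadgutuaka is wrong: it has the affixes in the wrong order.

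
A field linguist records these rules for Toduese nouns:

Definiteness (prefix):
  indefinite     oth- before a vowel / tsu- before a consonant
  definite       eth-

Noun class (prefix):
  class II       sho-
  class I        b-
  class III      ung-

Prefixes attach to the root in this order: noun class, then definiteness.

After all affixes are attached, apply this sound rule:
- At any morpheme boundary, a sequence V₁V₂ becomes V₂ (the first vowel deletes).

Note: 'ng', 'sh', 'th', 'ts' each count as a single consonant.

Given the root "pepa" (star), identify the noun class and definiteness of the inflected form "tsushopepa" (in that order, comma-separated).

Segment: tsu-sho-pepa.
noun class: sho- → class II.
definiteness: oth/tsu- → indefinite.

class II, indefinite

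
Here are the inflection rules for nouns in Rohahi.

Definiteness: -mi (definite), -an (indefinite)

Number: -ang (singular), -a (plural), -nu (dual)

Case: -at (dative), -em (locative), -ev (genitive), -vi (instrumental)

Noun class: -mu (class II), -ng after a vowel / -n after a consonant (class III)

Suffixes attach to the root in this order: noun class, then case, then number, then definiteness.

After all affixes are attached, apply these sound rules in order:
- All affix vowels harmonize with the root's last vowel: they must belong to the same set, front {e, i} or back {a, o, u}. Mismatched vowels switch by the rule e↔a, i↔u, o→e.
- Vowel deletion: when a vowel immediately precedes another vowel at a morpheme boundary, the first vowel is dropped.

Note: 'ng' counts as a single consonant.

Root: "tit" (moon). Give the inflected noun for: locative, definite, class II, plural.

titmememi

Attach noun class class II -mu → titmu.
Attach case locative -em → titmuem.
Attach number plural -a → titmuema.
Attach definiteness definite -mi → titmuemami.
Apply vowel harmony: titmuemami → titmiememi.
Apply vowel deletion: titmiememi → titmememi.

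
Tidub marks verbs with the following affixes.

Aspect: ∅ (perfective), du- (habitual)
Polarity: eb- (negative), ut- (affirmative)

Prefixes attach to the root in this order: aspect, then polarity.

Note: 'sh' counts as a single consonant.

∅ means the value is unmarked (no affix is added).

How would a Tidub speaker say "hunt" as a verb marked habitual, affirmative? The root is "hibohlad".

utduhibohlad

Attach aspect habitual du- → duhibohlad.
Attach polarity affirmative ut- → utduhibohlad.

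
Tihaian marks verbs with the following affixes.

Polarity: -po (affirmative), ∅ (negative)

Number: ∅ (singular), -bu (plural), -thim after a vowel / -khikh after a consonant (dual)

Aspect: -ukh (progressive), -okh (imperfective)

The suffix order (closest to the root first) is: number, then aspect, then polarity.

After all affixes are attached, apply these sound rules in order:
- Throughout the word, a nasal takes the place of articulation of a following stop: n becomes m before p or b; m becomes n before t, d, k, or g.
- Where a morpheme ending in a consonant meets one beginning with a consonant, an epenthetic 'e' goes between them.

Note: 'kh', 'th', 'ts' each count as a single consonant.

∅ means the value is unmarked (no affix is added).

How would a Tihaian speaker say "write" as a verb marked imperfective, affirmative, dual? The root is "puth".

Attach number dual -khikh (after consonant 'th') → puthkhikh.
Attach aspect imperfective -okh → puthkhikhokh.
Attach polarity affirmative -po → puthkhikhokhpo.
Nasal assimilation: no change.
Apply epenthesis: puthkhikhokhpo → puthekhikhokhepo.

puthekhikhokhepo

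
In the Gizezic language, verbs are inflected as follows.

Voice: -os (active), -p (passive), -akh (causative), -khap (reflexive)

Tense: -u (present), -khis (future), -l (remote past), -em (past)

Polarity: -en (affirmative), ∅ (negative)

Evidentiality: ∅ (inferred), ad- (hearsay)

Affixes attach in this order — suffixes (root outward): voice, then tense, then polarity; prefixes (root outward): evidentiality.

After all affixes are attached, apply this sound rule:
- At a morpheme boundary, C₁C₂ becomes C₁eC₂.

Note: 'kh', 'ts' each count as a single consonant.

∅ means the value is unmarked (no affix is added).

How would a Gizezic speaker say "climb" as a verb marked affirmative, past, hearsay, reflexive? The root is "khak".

Attach voice reflexive -khap → khakkhap.
Attach evidentiality hearsay ad- → adkhakkhap.
Attach tense past -em → adkhakkhapem.
Attach polarity affirmative -en → adkhakkhapemen.
Apply epenthesis: adkhakkhapemen → adekhakekhapemen.

adekhakekhapemen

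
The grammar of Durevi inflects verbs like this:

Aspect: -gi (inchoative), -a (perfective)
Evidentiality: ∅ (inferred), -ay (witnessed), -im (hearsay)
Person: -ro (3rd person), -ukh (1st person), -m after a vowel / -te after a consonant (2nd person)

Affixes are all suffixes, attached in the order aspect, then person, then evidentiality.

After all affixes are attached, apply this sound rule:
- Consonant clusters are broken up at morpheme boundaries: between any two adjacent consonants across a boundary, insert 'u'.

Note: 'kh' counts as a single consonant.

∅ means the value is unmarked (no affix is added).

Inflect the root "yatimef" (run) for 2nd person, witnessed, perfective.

Attach aspect perfective -a → yatimefa.
Attach person 2nd person -m (after vowel 'a') → yatimefam.
Attach evidentiality witnessed -ay → yatimefamay.
Epenthesis: no change.

yatimefamay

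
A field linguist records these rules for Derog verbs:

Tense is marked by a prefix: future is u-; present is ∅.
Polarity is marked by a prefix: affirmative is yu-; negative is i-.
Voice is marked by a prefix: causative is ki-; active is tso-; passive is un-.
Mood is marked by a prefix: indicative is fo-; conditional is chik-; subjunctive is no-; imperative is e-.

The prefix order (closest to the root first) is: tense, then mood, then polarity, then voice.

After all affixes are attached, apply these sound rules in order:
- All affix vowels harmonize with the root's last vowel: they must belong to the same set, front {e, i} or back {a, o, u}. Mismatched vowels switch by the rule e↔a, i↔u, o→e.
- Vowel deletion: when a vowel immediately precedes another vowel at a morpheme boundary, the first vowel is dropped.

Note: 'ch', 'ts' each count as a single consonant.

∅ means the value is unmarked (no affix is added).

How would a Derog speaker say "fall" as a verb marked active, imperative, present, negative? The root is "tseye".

tense = present: zero marking, form stays tseye.
Attach mood imperative e- → etseye.
Attach polarity negative i- → ietseye.
Attach voice active tso- → tsoietseye.
Apply vowel harmony: tsoietseye → tseietseye.
Apply vowel deletion: tseietseye → tsetseye.

tsetseye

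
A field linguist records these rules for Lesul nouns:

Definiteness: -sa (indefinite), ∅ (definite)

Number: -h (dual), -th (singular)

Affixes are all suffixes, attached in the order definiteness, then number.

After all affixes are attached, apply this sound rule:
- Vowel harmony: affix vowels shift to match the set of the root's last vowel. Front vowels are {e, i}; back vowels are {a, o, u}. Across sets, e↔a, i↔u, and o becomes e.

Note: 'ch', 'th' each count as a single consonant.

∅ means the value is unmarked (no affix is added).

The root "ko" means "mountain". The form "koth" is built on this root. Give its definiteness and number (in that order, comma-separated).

Segment: ko-th.
definiteness: ∅ → definite.
number: -th → singular.

definite, singular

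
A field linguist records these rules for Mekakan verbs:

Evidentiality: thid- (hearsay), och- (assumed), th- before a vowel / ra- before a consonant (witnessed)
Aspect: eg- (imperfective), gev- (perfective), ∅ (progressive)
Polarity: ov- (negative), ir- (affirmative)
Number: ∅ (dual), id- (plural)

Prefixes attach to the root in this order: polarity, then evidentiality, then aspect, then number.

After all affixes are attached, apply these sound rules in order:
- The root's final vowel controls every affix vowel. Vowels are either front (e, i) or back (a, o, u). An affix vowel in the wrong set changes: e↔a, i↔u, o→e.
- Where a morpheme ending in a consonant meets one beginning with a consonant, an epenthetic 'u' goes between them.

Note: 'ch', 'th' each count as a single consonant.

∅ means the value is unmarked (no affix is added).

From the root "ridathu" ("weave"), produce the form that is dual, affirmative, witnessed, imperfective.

aguthururidathu

Attach polarity affirmative ir- → irridathu.
Attach evidentiality witnessed th- (before vowel 'i') → thirridathu.
Attach aspect imperfective eg- → egthirridathu.
number = dual: zero marking, form stays egthirridathu.
Apply vowel harmony: egthirridathu → agthurridathu.
Apply epenthesis: agthurridathu → aguthururidathu.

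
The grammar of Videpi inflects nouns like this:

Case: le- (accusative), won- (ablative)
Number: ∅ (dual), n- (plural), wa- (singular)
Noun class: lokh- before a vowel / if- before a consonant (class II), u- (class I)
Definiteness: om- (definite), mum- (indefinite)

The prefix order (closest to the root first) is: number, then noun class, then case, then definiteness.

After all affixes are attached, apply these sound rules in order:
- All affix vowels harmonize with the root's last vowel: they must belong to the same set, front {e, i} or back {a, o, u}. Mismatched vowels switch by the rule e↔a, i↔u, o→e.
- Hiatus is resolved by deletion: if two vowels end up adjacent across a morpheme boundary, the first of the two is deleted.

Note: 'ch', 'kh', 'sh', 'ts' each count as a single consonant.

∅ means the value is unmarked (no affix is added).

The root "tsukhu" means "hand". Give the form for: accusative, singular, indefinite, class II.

Attach number singular wa- → watsukhu.
Attach noun class class II if- (before consonant 'w') → ifwatsukhu.
Attach case accusative le- → leifwatsukhu.
Attach definiteness indefinite mum- → mumleifwatsukhu.
Apply vowel harmony: mumleifwatsukhu → mumlaufwatsukhu.
Apply vowel deletion: mumlaufwatsukhu → mumlufwatsukhu.

mumlufwatsukhu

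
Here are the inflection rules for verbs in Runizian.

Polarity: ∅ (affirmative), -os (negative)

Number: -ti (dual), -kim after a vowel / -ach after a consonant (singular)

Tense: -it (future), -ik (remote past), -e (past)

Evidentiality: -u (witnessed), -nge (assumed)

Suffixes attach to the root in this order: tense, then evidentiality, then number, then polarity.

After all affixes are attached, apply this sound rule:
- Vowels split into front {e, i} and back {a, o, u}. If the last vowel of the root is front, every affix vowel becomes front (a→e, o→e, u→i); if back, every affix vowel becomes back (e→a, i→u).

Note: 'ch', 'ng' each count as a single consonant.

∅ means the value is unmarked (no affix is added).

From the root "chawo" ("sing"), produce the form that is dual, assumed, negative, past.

chawoangatuos

Attach tense past -e → chawoe.
Attach evidentiality assumed -nge → chawoenge.
Attach number dual -ti → chawoengeti.
Attach polarity negative -os → chawoengetios.
Apply vowel harmony: chawoengetios → chawoangatuos.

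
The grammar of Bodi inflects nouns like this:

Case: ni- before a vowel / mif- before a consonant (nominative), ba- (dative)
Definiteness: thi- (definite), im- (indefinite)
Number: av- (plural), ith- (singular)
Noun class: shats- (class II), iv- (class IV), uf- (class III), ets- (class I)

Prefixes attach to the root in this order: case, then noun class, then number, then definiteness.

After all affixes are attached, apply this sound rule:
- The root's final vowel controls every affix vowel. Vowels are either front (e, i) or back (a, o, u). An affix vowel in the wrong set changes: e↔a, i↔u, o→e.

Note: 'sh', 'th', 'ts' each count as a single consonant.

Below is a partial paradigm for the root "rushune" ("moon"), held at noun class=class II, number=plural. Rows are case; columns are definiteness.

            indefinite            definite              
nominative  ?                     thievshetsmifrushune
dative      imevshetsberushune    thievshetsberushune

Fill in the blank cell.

imevshetsmifrushune

Attach case nominative mif- (before consonant 'r') → mifrushune.
Attach noun class class II shats- → shatsmifrushune.
Attach number plural av- → avshatsmifrushune.
Attach definiteness indefinite im- → imavshatsmifrushune.
Apply vowel harmony: imavshatsmifrushune → imevshetsmifrushune.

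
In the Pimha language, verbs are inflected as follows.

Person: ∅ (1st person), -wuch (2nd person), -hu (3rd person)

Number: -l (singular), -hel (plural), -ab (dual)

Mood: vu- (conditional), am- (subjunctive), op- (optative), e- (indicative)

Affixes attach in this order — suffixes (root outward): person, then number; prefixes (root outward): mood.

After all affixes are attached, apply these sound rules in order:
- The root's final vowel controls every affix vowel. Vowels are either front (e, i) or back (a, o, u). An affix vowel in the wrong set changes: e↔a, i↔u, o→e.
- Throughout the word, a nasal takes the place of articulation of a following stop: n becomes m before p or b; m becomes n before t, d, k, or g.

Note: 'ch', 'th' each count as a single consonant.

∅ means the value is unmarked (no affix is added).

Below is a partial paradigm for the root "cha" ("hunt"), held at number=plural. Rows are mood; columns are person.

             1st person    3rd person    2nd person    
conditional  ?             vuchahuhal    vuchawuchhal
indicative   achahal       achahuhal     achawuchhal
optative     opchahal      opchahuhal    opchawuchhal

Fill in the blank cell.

Attach mood conditional vu- → vucha.
person = 1st person: zero marking, form stays vucha.
Attach number plural -hel → vuchahel.
Apply vowel harmony: vuchahel → vuchahal.
Nasal assimilation: no change.

vuchahal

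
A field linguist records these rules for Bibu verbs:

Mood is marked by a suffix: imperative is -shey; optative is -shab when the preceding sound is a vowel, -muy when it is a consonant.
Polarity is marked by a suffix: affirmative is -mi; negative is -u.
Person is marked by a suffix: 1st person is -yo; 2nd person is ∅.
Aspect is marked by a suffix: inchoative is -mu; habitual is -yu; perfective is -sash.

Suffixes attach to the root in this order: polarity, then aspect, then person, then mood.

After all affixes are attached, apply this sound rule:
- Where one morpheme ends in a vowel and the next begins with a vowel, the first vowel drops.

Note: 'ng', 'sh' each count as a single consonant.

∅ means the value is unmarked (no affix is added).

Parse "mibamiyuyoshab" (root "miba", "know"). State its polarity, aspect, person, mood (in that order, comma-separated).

Segment: miba-mi-yu-yo-shab.
polarity: -mi → affirmative.
aspect: -yu → habitual.
person: -yo → 1st person.
mood: -shab/muy → optative.

affirmative, habitual, 1st person, optative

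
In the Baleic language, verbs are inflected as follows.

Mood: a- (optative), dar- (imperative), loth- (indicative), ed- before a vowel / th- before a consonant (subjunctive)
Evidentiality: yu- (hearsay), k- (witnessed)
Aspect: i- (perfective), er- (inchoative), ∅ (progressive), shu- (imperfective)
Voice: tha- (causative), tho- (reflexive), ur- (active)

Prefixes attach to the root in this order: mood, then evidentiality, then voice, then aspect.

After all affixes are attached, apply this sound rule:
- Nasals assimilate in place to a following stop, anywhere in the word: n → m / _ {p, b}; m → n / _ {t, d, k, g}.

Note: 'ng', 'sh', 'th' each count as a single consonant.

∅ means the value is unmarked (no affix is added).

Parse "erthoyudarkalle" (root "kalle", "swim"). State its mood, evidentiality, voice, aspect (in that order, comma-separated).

Segment: er-tho-yu-dar-kalle.
mood: dar- → imperative.
evidentiality: yu- → hearsay.
voice: tho- → reflexive.
aspect: er- → inchoative.

imperative, hearsay, reflexive, inchoative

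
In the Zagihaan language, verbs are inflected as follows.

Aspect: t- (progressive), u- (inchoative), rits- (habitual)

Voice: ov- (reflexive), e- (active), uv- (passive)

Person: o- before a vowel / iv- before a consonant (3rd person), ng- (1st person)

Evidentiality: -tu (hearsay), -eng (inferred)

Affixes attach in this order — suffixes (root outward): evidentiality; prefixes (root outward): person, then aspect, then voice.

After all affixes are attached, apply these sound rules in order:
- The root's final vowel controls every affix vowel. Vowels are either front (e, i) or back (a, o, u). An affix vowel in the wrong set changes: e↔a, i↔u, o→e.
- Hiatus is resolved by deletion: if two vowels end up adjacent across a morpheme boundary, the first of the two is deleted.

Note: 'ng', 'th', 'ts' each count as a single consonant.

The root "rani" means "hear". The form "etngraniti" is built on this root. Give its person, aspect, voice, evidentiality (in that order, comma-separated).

1st person, progressive, active, hearsay

Segment: e-t-ng-rani-tu.
person: ng- → 1st person.
aspect: t- → progressive.
voice: e- → active.
evidentiality: -tu → hearsay.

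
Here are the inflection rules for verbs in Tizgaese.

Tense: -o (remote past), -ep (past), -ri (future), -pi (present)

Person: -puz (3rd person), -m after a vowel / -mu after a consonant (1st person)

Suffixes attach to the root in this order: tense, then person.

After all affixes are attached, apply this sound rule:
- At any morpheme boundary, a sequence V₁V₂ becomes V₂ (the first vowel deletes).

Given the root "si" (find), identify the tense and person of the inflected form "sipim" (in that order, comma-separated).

present, 1st person

Segment: si-pi-m.
tense: -pi → present.
person: -m/mu → 1st person.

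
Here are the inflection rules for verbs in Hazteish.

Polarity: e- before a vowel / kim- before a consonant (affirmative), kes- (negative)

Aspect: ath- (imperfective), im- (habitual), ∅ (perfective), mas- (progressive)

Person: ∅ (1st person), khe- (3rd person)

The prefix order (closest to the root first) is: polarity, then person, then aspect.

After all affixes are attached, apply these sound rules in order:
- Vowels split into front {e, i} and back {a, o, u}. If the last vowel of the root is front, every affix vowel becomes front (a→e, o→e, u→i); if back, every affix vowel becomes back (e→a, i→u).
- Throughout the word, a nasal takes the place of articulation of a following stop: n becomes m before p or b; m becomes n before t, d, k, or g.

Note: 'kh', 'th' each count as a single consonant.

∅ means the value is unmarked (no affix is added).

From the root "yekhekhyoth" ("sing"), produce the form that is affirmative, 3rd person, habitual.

Attach polarity affirmative kim- (before consonant 'y') → kimyekhekhyoth.
Attach person 3rd person khe- → khekimyekhekhyoth.
Attach aspect habitual im- → imkhekimyekhekhyoth.
Apply vowel harmony: imkhekimyekhekhyoth → umkhakumyekhekhyoth.
Nasal assimilation: no change.

umkhakumyekhekhyoth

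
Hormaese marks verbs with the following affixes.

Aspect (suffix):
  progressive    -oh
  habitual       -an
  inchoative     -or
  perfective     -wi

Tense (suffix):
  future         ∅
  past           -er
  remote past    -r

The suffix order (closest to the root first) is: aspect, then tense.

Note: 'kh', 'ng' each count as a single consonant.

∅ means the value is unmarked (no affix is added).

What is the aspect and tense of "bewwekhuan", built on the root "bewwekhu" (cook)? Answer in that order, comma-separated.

Segment: bewwekhu-an.
aspect: -an → habitual.
tense: ∅ → future.

habitual, future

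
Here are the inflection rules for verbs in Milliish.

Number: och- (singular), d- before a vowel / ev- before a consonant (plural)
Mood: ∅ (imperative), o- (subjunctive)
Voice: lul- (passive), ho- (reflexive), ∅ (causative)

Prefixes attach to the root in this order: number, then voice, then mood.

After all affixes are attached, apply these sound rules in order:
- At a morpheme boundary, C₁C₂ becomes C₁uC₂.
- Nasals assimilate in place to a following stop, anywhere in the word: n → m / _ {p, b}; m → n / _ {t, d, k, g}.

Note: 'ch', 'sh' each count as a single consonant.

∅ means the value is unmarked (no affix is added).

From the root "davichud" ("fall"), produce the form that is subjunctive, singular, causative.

oochudavichud

Attach number singular och- → ochdavichud.
voice = causative: zero marking, form stays ochdavichud.
Attach mood subjunctive o- → oochdavichud.
Apply epenthesis: oochdavichud → oochudavichud.
Nasal assimilation: no change.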